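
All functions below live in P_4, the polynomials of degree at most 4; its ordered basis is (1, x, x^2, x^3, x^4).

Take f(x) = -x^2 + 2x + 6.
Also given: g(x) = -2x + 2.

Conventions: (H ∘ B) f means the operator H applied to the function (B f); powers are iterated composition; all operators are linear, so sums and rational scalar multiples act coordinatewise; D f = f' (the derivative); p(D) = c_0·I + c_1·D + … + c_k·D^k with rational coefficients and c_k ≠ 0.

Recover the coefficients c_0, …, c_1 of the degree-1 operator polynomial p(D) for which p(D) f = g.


D^0 f = -x^2 + 2x + 6
D^1 f = -2x + 2
matching coefficients of g against c_0 f + c_1 Df + … from the top degree down determines the c_i
solution: c_0 = 0, c_1 = 1

c_0 = 0, c_1 = 1


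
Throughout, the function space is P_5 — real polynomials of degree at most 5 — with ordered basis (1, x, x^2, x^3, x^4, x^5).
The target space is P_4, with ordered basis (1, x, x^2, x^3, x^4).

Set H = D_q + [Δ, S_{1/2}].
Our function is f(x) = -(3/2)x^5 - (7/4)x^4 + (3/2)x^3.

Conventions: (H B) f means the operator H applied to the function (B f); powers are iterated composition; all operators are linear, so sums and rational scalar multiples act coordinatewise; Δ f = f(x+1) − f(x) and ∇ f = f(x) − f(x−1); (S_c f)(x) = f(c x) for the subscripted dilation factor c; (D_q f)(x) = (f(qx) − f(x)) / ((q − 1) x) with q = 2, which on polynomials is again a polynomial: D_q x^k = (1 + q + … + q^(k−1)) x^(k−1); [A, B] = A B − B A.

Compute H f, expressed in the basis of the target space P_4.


D_q f = -(93/2)x^4 - (105/4)x^3 + (21/2)x^2
S_{1/2} f = -(3/64)x^5 - (7/64)x^4 + (3/16)x^3
Δ S_{1/2} f = -(15/64)x^4 - (29/32)x^3 - (9/16)x^2 - (7/64)x + 1/32
Δ f = -(15/2)x^4 - 22x^3 - 21x^2 - 10x - 7/4
S_{1/2} Δ f = -(15/32)x^4 - (11/4)x^3 - (21/4)x^2 - 5x - 7/4
[Δ, S_{1/2}] f = (15/64)x^4 + (59/32)x^3 + (75/16)x^2 + (313/64)x + 57/32
(D_q + [Δ, S_{1/2}]) f = -(2961/64)x^4 - (781/32)x^3 + (243/16)x^2 + (313/64)x + 57/32

the result is g(x) = -(2961/64)x^4 - (781/32)x^3 + (243/16)x^2 + (313/64)x + 57/32


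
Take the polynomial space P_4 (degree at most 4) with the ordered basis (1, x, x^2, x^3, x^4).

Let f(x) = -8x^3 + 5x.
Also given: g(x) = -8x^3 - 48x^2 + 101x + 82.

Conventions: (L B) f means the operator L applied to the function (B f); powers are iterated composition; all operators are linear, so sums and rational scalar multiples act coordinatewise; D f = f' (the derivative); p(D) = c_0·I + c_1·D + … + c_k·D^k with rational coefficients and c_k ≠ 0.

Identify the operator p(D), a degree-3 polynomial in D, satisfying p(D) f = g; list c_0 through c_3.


c_0 = 1, c_1 = 2, c_2 = -2, c_3 = -3/2

D^0 f = -8x^3 + 5x
D^1 f = -24x^2 + 5
D^2 f = -48x
D^3 f = -48
matching coefficients of g against c_0 f + c_1 Df + … from the top degree down determines the c_i
solution: c_0 = 1, c_1 = 2, c_2 = -2, c_3 = -3/2


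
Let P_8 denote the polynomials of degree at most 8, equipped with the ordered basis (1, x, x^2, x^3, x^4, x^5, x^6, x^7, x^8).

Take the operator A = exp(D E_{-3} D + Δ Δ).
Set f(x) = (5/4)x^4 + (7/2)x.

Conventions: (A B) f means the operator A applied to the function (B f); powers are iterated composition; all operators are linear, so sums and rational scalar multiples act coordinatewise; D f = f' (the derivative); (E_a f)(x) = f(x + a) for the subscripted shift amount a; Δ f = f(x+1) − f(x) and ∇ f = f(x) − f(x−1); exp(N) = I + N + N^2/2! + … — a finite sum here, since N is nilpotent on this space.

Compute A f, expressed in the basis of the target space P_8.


the result is g(x) = (5/4)x^4 + 30x^2 - (113/2)x + 425/2

order-1 term: 30x^2 - 60x + 305/2
order-2 term: 60
the series for exp(D E_{-3} D + Δ Δ) f terminates at order 2
exp(D E_{-3} D + Δ Δ) f = (5/4)x^4 + 30x^2 - (113/2)x + 425/2


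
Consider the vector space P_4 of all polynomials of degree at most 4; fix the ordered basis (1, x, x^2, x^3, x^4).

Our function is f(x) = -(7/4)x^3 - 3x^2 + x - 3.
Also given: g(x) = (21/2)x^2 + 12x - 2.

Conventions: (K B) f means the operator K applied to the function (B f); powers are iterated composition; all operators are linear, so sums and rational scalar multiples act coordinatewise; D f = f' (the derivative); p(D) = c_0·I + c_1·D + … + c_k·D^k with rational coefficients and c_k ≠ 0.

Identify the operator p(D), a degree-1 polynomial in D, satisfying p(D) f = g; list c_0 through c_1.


D^0 f = -(7/4)x^3 - 3x^2 + x - 3
D^1 f = -(21/4)x^2 - 6x + 1
matching coefficients of g against c_0 f + c_1 Df + … from the top degree down determines the c_i
solution: c_0 = 0, c_1 = -2

c_0 = 0, c_1 = -2


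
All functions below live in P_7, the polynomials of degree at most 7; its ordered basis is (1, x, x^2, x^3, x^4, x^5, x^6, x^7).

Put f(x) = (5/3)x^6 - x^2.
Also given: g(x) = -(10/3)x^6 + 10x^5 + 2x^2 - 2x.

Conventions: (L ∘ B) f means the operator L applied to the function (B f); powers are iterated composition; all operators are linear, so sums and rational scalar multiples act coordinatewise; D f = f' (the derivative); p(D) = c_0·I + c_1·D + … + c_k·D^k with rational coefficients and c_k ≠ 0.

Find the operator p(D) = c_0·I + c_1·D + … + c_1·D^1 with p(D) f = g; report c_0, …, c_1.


D^0 f = (5/3)x^6 - x^2
D^1 f = 10x^5 - 2x
matching coefficients of g against c_0 f + c_1 Df + … from the top degree down determines the c_i
solution: c_0 = -2, c_1 = 1

c_0 = -2, c_1 = 1


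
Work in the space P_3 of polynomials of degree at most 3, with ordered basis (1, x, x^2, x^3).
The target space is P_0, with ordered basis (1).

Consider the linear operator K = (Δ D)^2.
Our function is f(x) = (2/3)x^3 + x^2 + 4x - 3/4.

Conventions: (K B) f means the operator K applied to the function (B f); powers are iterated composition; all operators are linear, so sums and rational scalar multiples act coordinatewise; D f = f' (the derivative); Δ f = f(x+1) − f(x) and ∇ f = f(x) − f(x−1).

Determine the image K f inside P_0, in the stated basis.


g(x) = 0

D f = 2x^2 + 2x + 4
Δ D f = 4x + 4
D (Δ D) f = 4
Δ D (Δ D) f = 0


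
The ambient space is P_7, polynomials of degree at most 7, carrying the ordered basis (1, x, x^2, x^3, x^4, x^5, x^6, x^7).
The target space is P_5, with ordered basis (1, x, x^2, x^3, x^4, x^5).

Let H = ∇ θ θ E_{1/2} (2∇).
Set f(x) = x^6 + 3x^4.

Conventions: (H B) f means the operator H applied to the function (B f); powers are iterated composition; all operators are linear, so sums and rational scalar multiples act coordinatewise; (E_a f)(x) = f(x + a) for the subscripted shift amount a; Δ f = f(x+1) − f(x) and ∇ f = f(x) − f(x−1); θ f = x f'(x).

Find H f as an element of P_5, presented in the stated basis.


the image equals g(x) = 1500x^4 - 3000x^3 + 3918x^2 - 2418x + 2451/4

∇ f = 6x^5 - 15x^4 + 32x^3 - 33x^2 + 18x - 4
(2∇) f = 12x^5 - 30x^4 + 64x^3 - 66x^2 + 36x - 8
E_{1/2} (2∇) f = 12x^5 + 34x^3 + (27/4)x
θ E_{1/2} (2∇) f = 60x^5 + 102x^3 + (27/4)x
θ θ E_{1/2} (2∇) f = 300x^5 + 306x^3 + (27/4)x
∇ (θ θ E_{1/2}) (2∇) f = 1500x^4 - 3000x^3 + 3918x^2 - 2418x + 2451/4


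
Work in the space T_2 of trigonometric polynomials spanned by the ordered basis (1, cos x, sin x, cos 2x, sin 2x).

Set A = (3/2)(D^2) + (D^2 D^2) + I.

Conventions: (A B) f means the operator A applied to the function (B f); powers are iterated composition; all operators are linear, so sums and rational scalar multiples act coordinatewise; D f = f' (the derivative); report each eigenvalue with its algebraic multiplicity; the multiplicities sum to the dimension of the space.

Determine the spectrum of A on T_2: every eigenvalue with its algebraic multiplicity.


λ = 1/2 (multiplicity 2), λ = 1 (multiplicity 1), λ = 11 (multiplicity 2)

image of 1: 1
image of cos x: (1/2)cos x
image of sin x: (1/2)sin x
image of cos 2x: 11cos 2x
image of sin 2x: 11sin 2x
the matrix is diagonal; its diagonal is (1, 1/2, 1/2, 11, 11)
for a triangular matrix the eigenvalues are the diagonal entries, with algebraic multiplicity their repetition count


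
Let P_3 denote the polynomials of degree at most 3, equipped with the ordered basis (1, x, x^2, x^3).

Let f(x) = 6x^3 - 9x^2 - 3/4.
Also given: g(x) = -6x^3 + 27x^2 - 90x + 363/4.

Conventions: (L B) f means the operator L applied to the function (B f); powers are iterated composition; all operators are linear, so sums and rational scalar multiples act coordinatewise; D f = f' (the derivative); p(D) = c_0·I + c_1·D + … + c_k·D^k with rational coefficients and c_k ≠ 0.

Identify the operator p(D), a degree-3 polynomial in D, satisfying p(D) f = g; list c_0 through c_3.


D^0 f = 6x^3 - 9x^2 - 3/4
D^1 f = 18x^2 - 18x
D^2 f = 36x - 18
D^3 f = 36
matching coefficients of g against c_0 f + c_1 Df + … from the top degree down determines the c_i
solution: c_0 = -1, c_1 = 1, c_2 = -2, c_3 = 3/2

p(D) = -I + D − 2·D^2 + (3/2)·D^3, i.e. c_0 = -1, c_1 = 1, c_2 = -2, c_3 = 3/2


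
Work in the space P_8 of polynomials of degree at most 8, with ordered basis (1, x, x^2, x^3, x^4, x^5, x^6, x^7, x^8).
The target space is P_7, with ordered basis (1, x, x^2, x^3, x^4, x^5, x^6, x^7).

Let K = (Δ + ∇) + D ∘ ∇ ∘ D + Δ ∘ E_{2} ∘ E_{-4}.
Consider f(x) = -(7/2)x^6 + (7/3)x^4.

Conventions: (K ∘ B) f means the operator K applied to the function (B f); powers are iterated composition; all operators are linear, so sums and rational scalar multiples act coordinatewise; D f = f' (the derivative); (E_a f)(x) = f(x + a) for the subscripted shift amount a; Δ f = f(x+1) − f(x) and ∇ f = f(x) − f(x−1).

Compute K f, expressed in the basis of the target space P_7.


g(x) = -63x^5 + (315/2)x^4 - 1022x^3 + (2751/2)x^2 - 973x + 525/2

Δ f = -21x^5 - (105/2)x^4 - (182/3)x^3 - (77/2)x^2 - (35/3)x - 7/6
∇ f = -21x^5 + (105/2)x^4 - (182/3)x^3 + (77/2)x^2 - (35/3)x + 7/6
(Δ + ∇) f = -42x^5 - (364/3)x^3 - (70/3)x
D f = -21x^5 + (28/3)x^3
∇ D f = -105x^4 + 210x^3 - 182x^2 + 77x - 35/3
D ∇ D f = -420x^3 + 630x^2 - 364x + 77
E_{-4} f = -(7/2)x^6 + 84x^5 - (2513/3)x^4 + (13328/3)x^3 - 13216x^2 + (62720/3)x - 41216/3
E_{2} E_{-4} f = -(7/2)x^6 + 42x^5 - (623/3)x^4 + (1624/3)x^3 - 784x^2 + (1792/3)x - 560/3
Δ E_{2} E_{-4} f = -21x^5 + (315/2)x^4 - (1442/3)x^3 + (1491/2)x^2 - (1757/3)x + 371/2
((Δ + ∇) + D ∘ ∇ ∘ D + Δ ∘ E_{2} ∘ E_{-4}) f = -63x^5 + (315/2)x^4 - 1022x^3 + (2751/2)x^2 - 973x + 525/2


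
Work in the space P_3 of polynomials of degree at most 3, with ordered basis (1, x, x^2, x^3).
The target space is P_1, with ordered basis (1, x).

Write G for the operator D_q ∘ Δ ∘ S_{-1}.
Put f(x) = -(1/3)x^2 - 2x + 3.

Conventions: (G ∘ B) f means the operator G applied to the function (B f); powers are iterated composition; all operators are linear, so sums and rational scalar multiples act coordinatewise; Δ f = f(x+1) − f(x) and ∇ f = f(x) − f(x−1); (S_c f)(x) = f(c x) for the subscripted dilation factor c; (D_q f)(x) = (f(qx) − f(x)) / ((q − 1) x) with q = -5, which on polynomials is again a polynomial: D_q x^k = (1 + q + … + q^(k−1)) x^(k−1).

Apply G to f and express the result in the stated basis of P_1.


the result is g(x) = -2/3

S_{-1} f = -(1/3)x^2 + 2x + 3
Δ S_{-1} f = -(2/3)x + 5/3
D_q (Δ ∘ S_{-1}) f = -2/3


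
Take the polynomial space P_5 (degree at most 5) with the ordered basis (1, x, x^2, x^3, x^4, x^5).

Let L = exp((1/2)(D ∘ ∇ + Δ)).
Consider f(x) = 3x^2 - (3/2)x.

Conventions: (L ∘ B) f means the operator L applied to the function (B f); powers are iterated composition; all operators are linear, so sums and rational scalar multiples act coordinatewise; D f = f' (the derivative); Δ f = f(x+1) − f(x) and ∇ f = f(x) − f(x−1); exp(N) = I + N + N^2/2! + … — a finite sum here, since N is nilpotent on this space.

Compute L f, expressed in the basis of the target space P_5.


g(x) = 3x^2 + (3/2)x + 9/2

order-1 term: 3x + 15/4
order-2 term: 3/4
the series for exp((1/2)(D ∘ ∇ + Δ)) f terminates at order 2
exp((1/2)(D ∘ ∇ + Δ)) f = 3x^2 + (3/2)x + 9/2


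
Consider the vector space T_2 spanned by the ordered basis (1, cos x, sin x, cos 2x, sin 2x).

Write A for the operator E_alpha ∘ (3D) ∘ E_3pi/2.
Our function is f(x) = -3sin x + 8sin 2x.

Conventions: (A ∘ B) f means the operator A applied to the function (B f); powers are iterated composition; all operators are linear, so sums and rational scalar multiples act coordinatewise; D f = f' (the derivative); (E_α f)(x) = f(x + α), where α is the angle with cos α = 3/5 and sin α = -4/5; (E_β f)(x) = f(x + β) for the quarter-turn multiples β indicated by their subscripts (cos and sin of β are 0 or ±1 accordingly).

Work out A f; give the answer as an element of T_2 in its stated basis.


E_3pi/2 f = 3cos x - 8sin 2x
D E_3pi/2 f = -3sin x - 16cos 2x
(3D) E_3pi/2 f = -9sin x - 48cos 2x
E_alpha (3D) E_3pi/2 f = (36/5)cos x - (27/5)sin x + (336/25)cos 2x - (1152/25)sin 2x

the image equals g(x) = (36/5)cos x - (27/5)sin x + (336/25)cos 2x - (1152/25)sin 2x


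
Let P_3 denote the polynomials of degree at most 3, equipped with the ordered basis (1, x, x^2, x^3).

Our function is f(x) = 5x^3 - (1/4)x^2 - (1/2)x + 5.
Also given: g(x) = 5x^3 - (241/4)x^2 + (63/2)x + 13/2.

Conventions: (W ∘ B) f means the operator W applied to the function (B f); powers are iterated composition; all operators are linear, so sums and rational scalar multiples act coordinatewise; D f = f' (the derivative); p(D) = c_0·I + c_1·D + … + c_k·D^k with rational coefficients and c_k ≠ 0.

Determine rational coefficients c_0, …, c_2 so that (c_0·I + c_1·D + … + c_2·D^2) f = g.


c_0 = 1, c_1 = -4, c_2 = 1

D^0 f = 5x^3 - (1/4)x^2 - (1/2)x + 5
D^1 f = 15x^2 - (1/2)x - 1/2
D^2 f = 30x - 1/2
matching coefficients of g against c_0 f + c_1 Df + … from the top degree down determines the c_i
solution: c_0 = 1, c_1 = -4, c_2 = 1


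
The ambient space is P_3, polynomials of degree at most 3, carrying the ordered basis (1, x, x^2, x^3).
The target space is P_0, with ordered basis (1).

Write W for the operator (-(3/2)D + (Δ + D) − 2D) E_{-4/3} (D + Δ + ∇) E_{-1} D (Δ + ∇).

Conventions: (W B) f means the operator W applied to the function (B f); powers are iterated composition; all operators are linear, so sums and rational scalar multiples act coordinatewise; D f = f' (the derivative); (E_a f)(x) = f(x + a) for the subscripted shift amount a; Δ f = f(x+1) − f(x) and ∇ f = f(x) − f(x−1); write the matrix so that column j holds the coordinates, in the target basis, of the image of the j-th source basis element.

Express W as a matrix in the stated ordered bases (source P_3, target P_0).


the matrix is [[0, 0, 0, 0]] (rows listed top to bottom)

image of 1: 0
image of x: 0
image of x^2: 0
image of x^3: 0
each image's coordinates form column j of the matrix


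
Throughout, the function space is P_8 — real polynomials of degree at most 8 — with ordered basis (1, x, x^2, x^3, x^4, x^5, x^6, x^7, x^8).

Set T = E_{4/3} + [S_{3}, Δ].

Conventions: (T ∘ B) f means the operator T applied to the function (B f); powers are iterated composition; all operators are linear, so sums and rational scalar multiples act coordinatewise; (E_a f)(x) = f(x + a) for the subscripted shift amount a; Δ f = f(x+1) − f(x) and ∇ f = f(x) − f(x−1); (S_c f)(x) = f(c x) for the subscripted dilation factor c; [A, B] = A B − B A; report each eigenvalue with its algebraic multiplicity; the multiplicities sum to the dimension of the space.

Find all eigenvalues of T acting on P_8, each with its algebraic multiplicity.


λ = 1 (multiplicity 9)

image of 1: 1
image of x: x - 2/3
image of x^2: x^2 - (28/3)x - 56/9
image of x^3: x^3 - 50x^2 - (200/3)x - 638/27
image of x^4: x^4 - (632/3)x^3 - (1264/3)x^2 - (8168/27)x - 6224/81
image of x^5: x^5 - (2410/3)x^4 - (19280/9)x^3 - (62540/27)x^2 - (95920/81)x - 57782/243
image of x^6: x^6 - 2908x^5 - (29080/3)x^4 - (377800/27)x^3 - (290320/27)x^2 - (350788/81)x - 526616/729
image of x^7: x^7 - (30590/3)x^6 - (122360/3)x^5 - (1987930/27)x^4 - (6114640/81)x^3 - (3697610/81)x^2 - (11116280/729)x - 4764398/2187
image of x^8: x^8 - (104944/3)x^7 - (1469216/9)x^6 - (9549232/27)x^5 - (36723680/81)x^4 - (88857328/243)x^3 - (133624736/729)x^2 - (114607696/2187)x - 42974624/6561
the matrix is upper triangular; its diagonal is (1, 1, 1, 1, 1, 1, 1, 1, 1)
for a triangular matrix the eigenvalues are the diagonal entries, with algebraic multiplicity their repetition count


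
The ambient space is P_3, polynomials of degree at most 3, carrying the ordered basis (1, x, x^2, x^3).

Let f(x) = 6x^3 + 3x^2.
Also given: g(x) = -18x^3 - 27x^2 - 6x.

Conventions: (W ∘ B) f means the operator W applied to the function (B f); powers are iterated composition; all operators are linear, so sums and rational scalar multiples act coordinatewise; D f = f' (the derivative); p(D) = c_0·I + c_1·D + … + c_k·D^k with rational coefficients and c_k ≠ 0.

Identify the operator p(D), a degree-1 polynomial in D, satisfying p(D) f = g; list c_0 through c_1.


p(D) = -3·I − D, i.e. c_0 = -3, c_1 = -1

D^0 f = 6x^3 + 3x^2
D^1 f = 18x^2 + 6x
matching coefficients of g against c_0 f + c_1 Df + … from the top degree down determines the c_i
solution: c_0 = -3, c_1 = -1


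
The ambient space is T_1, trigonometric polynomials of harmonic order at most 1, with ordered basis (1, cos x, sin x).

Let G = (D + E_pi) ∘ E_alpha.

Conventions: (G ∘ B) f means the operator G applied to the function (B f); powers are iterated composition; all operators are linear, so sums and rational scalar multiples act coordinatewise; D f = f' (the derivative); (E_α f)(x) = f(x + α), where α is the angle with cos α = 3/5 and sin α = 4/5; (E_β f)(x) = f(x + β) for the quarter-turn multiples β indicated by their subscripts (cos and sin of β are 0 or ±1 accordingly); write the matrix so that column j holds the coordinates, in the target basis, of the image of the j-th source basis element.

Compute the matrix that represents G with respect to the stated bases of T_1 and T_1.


image of 1: 1
image of cos x: -(7/5)cos x + (1/5)sin x
image of sin x: -(1/5)cos x - (7/5)sin x
each image's coordinates form column j of the matrix

the matrix is [[1, 0, 0]; [0, -7/5, -1/5]; [0, 1/5, -7/5]] (rows listed top to bottom)


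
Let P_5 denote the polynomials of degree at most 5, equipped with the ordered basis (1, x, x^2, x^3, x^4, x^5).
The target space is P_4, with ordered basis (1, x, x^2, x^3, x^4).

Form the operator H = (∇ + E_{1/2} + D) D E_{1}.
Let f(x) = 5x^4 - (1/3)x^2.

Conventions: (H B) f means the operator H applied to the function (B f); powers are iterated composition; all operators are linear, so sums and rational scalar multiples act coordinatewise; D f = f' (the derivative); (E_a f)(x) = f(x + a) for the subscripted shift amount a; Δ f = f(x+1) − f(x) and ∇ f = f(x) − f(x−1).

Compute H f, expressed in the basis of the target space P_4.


E_{1} f = 5x^4 + 20x^3 + (89/3)x^2 + (58/3)x + 14/3
D E_{1} f = 20x^3 + 60x^2 + (178/3)x + 58/3
∇ (D E_{1}) f = 60x^2 + 60x + 58/3
E_{1/2} (D E_{1}) f = 20x^3 + 90x^2 + (403/3)x + 133/2
D (D E_{1}) f = 60x^2 + 120x + 178/3
(∇ + E_{1/2} + D) (D E_{1}) f = 20x^3 + 210x^2 + (943/3)x + 871/6

g(x) = 20x^3 + 210x^2 + (943/3)x + 871/6


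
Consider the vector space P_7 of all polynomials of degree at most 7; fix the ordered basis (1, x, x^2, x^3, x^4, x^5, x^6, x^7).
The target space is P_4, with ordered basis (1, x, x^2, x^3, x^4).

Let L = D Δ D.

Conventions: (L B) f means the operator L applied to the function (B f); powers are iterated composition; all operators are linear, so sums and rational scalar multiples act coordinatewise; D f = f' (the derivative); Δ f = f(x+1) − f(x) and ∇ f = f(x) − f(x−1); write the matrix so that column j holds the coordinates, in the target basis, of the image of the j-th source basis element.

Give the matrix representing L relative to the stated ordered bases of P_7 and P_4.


the matrix is [[0, 0, 0, 6, 12, 20, 30, 42]; [0, 0, 0, 0, 24, 60, 120, 210]; [0, 0, 0, 0, 0, 60, 180, 420]; [0, 0, 0, 0, 0, 0, 120, 420]; [0, 0, 0, 0, 0, 0, 0, 210]] (rows listed top to bottom)

image of 1: 0
image of x: 0
image of x^2: 0
image of x^3: 6
image of x^4: 24x + 12
image of x^5: 60x^2 + 60x + 20
image of x^6: 120x^3 + 180x^2 + 120x + 30
image of x^7: 210x^4 + 420x^3 + 420x^2 + 210x + 42
each image's coordinates form column j of the matrix


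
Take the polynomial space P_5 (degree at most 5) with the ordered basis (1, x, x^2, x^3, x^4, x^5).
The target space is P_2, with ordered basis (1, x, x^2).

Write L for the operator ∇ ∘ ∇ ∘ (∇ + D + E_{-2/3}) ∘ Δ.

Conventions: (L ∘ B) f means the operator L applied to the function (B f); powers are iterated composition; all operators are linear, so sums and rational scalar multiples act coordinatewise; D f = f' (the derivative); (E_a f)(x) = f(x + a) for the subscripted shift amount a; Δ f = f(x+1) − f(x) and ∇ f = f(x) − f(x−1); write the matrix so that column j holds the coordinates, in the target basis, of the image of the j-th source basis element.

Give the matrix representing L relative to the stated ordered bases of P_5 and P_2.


the matrix is [[0, 0, 0, 6, 20, -250/3]; [0, 0, 0, 0, 24, 100]; [0, 0, 0, 0, 0, 60]] (rows listed top to bottom)

image of 1: 0
image of x: 0
image of x^2: 0
image of x^3: 6
image of x^4: 24x + 20
image of x^5: 60x^2 + 100x - 250/3
each image's coordinates form column j of the matrix


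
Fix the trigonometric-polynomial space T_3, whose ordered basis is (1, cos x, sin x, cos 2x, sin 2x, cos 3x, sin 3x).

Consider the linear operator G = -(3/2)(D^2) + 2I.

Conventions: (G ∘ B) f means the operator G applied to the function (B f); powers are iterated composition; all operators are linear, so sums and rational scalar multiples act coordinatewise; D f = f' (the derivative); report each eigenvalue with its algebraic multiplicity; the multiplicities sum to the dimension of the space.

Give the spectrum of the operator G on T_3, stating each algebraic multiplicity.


λ = 2 (multiplicity 1), λ = 7/2 (multiplicity 2), λ = 8 (multiplicity 2), λ = 31/2 (multiplicity 2)

image of 1: 2
image of cos x: (7/2)cos x
image of sin x: (7/2)sin x
image of cos 2x: 8cos 2x
image of sin 2x: 8sin 2x
image of cos 3x: (31/2)cos 3x
image of sin 3x: (31/2)sin 3x
the matrix is diagonal; its diagonal is (2, 7/2, 7/2, 8, 8, 31/2, 31/2)
for a triangular matrix the eigenvalues are the diagonal entries, with algebraic multiplicity their repetition count


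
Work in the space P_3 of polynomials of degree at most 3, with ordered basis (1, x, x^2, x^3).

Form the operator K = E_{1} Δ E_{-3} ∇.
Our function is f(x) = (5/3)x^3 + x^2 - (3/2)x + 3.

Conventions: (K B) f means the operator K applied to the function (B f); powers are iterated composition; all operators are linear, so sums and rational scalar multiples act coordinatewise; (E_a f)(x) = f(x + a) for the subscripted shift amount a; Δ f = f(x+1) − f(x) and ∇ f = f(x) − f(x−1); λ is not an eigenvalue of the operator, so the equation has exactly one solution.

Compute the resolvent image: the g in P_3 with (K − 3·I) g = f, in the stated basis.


g(x) = -(5/9)x^3 - (1/3)x^2 - (11/18)x + 1

write g with unknown coordinates in the stated basis and equate coefficients in (K − 3·I) g = f
solving from the highest basis element down gives g = -(5/9)x^3 - (1/3)x^2 - (11/18)x + 1
check: K g = -(10/3)x + 6
so K g − 3·g = (5/3)x^3 + x^2 - (3/2)x + 3 = f ✓


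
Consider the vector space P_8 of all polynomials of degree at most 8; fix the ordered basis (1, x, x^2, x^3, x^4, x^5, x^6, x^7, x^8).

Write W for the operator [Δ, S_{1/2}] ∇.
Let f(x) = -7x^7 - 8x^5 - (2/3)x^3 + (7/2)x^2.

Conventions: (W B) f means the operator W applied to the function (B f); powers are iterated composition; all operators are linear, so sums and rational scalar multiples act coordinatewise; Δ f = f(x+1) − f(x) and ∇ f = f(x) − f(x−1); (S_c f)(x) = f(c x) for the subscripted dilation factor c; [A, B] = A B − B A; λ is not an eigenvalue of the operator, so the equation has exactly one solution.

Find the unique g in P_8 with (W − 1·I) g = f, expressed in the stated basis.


write g with unknown coordinates in the stated basis and equate coefficients in (W − 1·I) g = f
solving from the highest basis element down gives g = 7x^7 + (109/32)x^5 - (735/64)x^4 - (13139/384)x^3 - (6941/256)x^2 + (9097/256)x + 13869/256
check: W g = -(147/32)x^5 - (735/64)x^4 - (4465/128)x^3 - (6045/256)x^2 + (9097/256)x + 13869/256
so W g − 1·g = -7x^7 - 8x^5 - (2/3)x^3 + (7/2)x^2 = f ✓

g(x) = 7x^7 + (109/32)x^5 - (735/64)x^4 - (13139/384)x^3 - (6941/256)x^2 + (9097/256)x + 13869/256


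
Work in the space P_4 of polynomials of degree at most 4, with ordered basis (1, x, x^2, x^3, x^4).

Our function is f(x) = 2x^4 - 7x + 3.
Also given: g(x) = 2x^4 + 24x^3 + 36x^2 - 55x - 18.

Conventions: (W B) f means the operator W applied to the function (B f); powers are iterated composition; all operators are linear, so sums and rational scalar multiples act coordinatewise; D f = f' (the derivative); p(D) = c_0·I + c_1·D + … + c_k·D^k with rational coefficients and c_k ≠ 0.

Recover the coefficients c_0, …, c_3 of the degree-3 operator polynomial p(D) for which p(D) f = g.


p(D) = I + 3·D + (3/2)·D^2 − D^3, i.e. c_0 = 1, c_1 = 3, c_2 = 3/2, c_3 = -1

D^0 f = 2x^4 - 7x + 3
D^1 f = 8x^3 - 7
D^2 f = 24x^2
D^3 f = 48x
matching coefficients of g against c_0 f + c_1 Df + … from the top degree down determines the c_i
solution: c_0 = 1, c_1 = 3, c_2 = 3/2, c_3 = -1


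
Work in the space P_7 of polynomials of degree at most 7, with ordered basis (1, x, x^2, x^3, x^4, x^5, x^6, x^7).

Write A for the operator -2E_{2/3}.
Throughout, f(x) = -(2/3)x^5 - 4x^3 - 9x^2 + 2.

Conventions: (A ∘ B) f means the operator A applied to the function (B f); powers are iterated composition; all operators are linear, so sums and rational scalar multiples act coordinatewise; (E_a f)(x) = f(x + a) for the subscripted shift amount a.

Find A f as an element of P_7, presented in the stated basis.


E_{2/3} f = -(2/3)x^5 - (20/9)x^4 - (188/27)x^3 - (1537/81)x^2 - (4372/243)x - 2386/729
(-2E_{2/3}) f = (4/3)x^5 + (40/9)x^4 + (376/27)x^3 + (3074/81)x^2 + (8744/243)x + 4772/729

the result is g(x) = (4/3)x^5 + (40/9)x^4 + (376/27)x^3 + (3074/81)x^2 + (8744/243)x + 4772/729


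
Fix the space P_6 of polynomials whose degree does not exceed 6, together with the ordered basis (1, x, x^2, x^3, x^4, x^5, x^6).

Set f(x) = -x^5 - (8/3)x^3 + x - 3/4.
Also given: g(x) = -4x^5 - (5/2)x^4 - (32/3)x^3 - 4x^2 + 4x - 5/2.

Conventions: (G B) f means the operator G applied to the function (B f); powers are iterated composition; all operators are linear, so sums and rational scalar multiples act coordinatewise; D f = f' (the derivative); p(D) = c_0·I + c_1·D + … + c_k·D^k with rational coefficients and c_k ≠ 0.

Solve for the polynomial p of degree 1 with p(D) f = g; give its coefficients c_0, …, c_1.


D^0 f = -x^5 - (8/3)x^3 + x - 3/4
D^1 f = -5x^4 - 8x^2 + 1
matching coefficients of g against c_0 f + c_1 Df + … from the top degree down determines the c_i
solution: c_0 = 4, c_1 = 1/2

c_0 = 4, c_1 = 1/2


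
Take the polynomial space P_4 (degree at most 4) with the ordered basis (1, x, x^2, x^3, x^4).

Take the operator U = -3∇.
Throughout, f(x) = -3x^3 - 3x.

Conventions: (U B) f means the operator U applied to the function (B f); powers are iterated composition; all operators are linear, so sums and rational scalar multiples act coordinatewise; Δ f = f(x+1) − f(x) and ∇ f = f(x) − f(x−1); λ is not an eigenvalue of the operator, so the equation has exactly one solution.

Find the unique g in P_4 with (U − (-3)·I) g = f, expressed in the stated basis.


the result is g(x) = -x^3 - 3x^2 - 4x - 2

write g with unknown coordinates in the stated basis and equate coefficients in (U − (-3)·I) g = f
solving from the highest basis element down gives g = -x^3 - 3x^2 - 4x - 2
check: U g = 9x^2 + 9x + 6
so U g − (-3)·g = -3x^3 - 3x = f ✓


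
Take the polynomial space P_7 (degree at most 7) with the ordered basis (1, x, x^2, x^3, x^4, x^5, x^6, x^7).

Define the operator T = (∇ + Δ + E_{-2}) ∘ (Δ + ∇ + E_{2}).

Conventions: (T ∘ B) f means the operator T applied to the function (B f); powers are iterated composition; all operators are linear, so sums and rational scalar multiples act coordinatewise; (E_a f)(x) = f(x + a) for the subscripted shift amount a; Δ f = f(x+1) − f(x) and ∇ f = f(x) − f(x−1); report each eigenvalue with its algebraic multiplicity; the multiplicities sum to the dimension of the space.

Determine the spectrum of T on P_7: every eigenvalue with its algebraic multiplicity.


image of 1: 1
image of x: x + 4
image of x^2: x^2 + 8x + 8
image of x^3: x^3 + 12x^2 + 24x + 52
image of x^4: x^4 + 16x^3 + 48x^2 + 208x + 32
image of x^5: x^5 + 20x^4 + 80x^3 + 520x^2 + 160x + 484
image of x^6: x^6 + 24x^5 + 120x^4 + 1040x^3 + 480x^2 + 2904x + 128
image of x^7: x^7 + 28x^6 + 168x^5 + 1820x^4 + 1120x^3 + 10164x^2 + 896x + 4372
the matrix is upper triangular; its diagonal is (1, 1, 1, 1, 1, 1, 1, 1)
for a triangular matrix the eigenvalues are the diagonal entries, with algebraic multiplicity their repetition count

λ = 1 (multiplicity 8)


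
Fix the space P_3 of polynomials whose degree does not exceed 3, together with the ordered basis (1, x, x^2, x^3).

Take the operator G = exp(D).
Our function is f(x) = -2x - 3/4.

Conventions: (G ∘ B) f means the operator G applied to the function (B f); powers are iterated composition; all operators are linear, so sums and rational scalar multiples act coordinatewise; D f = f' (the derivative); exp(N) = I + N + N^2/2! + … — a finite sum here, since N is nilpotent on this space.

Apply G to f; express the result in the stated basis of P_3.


the result is g(x) = -2x - 11/4

order-1 term: -2
the series for exp(D) f terminates at order 1
exp(D) f = -2x - 11/4


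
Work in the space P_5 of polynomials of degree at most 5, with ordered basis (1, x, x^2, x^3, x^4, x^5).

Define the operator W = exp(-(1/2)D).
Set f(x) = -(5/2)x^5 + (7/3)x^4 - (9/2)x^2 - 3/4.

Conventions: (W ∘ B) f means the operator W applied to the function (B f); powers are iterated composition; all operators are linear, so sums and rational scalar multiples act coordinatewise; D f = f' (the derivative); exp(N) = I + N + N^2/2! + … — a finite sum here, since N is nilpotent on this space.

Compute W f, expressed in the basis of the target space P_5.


order-1 term: (25/4)x^4 - (14/3)x^3 + (9/2)x
order-2 term: -(25/4)x^3 + (7/2)x^2 - 9/8
order-3 term: (25/8)x^2 - (7/6)x
order-4 term: -(25/32)x + 7/48
order-5 term: 5/64
the series for exp(-(1/2)D) f terminates at order 5
exp(-(1/2)D) f = -(5/2)x^5 + (103/12)x^4 - (131/12)x^3 + (17/8)x^2 + (245/96)x - 317/192

the image equals g(x) = -(5/2)x^5 + (103/12)x^4 - (131/12)x^3 + (17/8)x^2 + (245/96)x - 317/192


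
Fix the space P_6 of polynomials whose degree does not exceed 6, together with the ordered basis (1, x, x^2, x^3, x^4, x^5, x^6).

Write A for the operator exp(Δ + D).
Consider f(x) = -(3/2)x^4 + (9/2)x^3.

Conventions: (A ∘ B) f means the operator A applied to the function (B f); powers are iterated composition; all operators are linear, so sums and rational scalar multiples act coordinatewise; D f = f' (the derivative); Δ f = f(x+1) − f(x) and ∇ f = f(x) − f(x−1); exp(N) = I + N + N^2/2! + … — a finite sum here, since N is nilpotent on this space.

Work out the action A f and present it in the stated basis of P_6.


g(x) = -(3/2)x^4 - (15/2)x^3 - 18x^2 - (45/2)x - 21/2

order-1 term: -12x^3 + 18x^2 + (15/2)x + 3
order-2 term: -36x^2 + 18x + 21/2
order-3 term: -48x
order-4 term: -24
the series for exp(Δ + D) f terminates at order 4
exp(Δ + D) f = -(3/2)x^4 - (15/2)x^3 - 18x^2 - (45/2)x - 21/2


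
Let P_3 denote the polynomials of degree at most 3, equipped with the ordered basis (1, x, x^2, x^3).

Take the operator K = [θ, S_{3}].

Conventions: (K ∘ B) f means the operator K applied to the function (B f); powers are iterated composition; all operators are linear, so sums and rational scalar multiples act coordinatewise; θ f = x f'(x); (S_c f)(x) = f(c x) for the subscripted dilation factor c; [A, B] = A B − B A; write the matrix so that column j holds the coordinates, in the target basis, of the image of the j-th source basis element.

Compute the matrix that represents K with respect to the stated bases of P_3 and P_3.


image of 1: 0
image of x: 0
image of x^2: 0
image of x^3: 0
each image's coordinates form column j of the matrix

the matrix is [[0, 0, 0, 0]; [0, 0, 0, 0]; [0, 0, 0, 0]; [0, 0, 0, 0]] (rows listed top to bottom)


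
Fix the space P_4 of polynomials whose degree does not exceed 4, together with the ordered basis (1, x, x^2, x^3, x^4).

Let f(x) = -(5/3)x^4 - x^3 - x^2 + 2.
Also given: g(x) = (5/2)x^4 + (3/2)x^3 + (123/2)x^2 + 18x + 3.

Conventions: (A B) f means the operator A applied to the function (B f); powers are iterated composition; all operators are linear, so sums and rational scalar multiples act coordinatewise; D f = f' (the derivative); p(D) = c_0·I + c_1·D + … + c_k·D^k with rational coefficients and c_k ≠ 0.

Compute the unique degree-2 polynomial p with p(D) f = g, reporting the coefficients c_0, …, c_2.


D^0 f = -(5/3)x^4 - x^3 - x^2 + 2
D^1 f = -(20/3)x^3 - 3x^2 - 2x
D^2 f = -20x^2 - 6x - 2
matching coefficients of g against c_0 f + c_1 Df + … from the top degree down determines the c_i
solution: c_0 = -3/2, c_1 = 0, c_2 = -3

c_0 = -3/2, c_1 = 0, c_2 = -3


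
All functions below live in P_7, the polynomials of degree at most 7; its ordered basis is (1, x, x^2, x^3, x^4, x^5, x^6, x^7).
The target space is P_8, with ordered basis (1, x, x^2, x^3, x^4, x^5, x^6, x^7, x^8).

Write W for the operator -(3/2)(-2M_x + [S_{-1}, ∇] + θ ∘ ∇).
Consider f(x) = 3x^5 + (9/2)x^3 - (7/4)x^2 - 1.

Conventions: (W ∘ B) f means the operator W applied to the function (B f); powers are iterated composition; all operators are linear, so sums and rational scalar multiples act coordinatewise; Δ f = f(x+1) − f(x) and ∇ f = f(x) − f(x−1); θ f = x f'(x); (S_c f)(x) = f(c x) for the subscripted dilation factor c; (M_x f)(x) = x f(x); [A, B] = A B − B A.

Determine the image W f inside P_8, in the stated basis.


M_x f = 3x^6 + (9/2)x^4 - (7/4)x^3 - x
(-2M_x) f = -6x^6 - 9x^4 + (7/2)x^3 + 2x
∇ f = 15x^4 - 30x^3 + (87/2)x^2 - 32x + 37/4
S_{-1} ∇ f = 15x^4 + 30x^3 + (87/2)x^2 + 32x + 37/4
S_{-1} f = -3x^5 - (9/2)x^3 - (7/4)x^2 - 1
∇ S_{-1} f = -15x^4 + 30x^3 - (87/2)x^2 + 25x - 23/4
[S_{-1}, ∇] f = 30x^4 + 87x^2 + 7x + 15
∇ f = 15x^4 - 30x^3 + (87/2)x^2 - 32x + 37/4
θ ∇ f = 60x^4 - 90x^3 + 87x^2 - 32x
(-2M_x + [S_{-1}, ∇] + θ ∘ ∇) f = -6x^6 + 81x^4 - (173/2)x^3 + 174x^2 - 23x + 15
(-(3/2)(-2M_x + [S_{-1}, ∇] + θ ∘ ∇)) f = 9x^6 - (243/2)x^4 + (519/4)x^3 - 261x^2 + (69/2)x - 45/2

the image equals g(x) = 9x^6 - (243/2)x^4 + (519/4)x^3 - 261x^2 + (69/2)x - 45/2


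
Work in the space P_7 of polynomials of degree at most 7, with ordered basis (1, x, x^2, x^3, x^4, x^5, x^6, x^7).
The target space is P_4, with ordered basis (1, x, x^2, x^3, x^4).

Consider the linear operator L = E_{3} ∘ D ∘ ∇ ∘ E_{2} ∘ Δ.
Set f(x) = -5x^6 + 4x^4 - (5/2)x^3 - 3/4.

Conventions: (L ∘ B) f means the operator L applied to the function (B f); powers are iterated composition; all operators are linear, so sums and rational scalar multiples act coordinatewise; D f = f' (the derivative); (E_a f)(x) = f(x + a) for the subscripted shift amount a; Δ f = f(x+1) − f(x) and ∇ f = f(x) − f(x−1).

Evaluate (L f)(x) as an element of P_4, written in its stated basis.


Δ f = -30x^5 - 75x^4 - 84x^3 - (117/2)x^2 - (43/2)x - 7/2
E_{2} Δ f = -30x^5 - 375x^4 - 1884x^3 - (9525/2)x^2 - (12127/2)x - 6225/2
∇ E_{2} Δ f = -150x^4 - 1200x^3 - 3702x^2 - 5223x - 2840
D ∇ E_{2} Δ f = -600x^3 - 3600x^2 - 7404x - 5223
E_{3} (D ∘ ∇ ∘ E_{2}) Δ f = -600x^3 - 9000x^2 - 45204x - 76035

the result is g(x) = -600x^3 - 9000x^2 - 45204x - 76035


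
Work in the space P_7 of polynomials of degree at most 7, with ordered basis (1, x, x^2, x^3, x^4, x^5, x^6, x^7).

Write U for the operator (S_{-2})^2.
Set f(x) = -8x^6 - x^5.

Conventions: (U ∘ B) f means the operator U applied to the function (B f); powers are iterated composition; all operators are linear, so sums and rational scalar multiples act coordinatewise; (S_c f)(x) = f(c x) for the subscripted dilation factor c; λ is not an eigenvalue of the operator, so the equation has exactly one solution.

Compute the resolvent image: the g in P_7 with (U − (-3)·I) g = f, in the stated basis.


g(x) = -(8/4099)x^6 - (1/1027)x^5

write g with unknown coordinates in the stated basis and equate coefficients in (U − (-3)·I) g = f
solving from the highest basis element down gives g = -(8/4099)x^6 - (1/1027)x^5
check: U g = -(32768/4099)x^6 - (1024/1027)x^5
so U g − (-3)·g = -8x^6 - x^5 = f ✓


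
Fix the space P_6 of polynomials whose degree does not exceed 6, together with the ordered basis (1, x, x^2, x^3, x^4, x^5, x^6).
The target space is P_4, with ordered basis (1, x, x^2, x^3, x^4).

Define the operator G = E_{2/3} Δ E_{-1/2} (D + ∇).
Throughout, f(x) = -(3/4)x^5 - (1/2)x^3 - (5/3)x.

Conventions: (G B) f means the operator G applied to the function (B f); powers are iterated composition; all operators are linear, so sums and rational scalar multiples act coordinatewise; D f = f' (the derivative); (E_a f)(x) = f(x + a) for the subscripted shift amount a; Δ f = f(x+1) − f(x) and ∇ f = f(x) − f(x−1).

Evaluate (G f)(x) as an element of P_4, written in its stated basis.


D f = -(15/4)x^4 - (3/2)x^2 - 5/3
∇ f = -(15/4)x^4 + (15/2)x^3 - 9x^2 + (21/4)x - 35/12
(D + ∇) f = -(15/2)x^4 + (15/2)x^3 - (21/2)x^2 + (21/4)x - 55/12
E_{-1/2} (D + ∇) f = -(15/2)x^4 + (45/2)x^3 - 33x^2 + (201/8)x - 1079/96
Δ E_{-1/2} (D + ∇) f = -30x^3 + (45/2)x^2 - (57/2)x + 57/8
E_{2/3} Δ E_{-1/2} (D + ∇) f = -30x^3 - (75/2)x^2 - (77/2)x - 775/72

the result is g(x) = -30x^3 - (75/2)x^2 - (77/2)x - 775/72


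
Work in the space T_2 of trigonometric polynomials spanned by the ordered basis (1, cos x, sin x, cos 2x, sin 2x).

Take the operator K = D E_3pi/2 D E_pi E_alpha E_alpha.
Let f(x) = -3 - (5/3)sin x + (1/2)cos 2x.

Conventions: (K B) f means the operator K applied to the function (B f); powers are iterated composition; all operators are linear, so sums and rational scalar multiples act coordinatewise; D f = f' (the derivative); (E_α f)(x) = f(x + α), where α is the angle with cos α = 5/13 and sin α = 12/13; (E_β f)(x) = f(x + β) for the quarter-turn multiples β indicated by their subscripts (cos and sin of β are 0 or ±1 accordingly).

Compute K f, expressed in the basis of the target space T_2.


E_alpha f = -3 - (20/13)cos x - (25/39)sin x - (119/338)cos 2x - (60/169)sin 2x
E_alpha E_alpha f = -3 - (200/169)cos x + (595/507)sin x - (239/57122)cos 2x + (14280/28561)sin 2x
E_pi (E_alpha E_alpha) f = -3 + (200/169)cos x - (595/507)sin x - (239/57122)cos 2x + (14280/28561)sin 2x
D E_pi (E_alpha E_alpha) f = -(595/507)cos x - (200/169)sin x + (28560/28561)cos 2x + (239/28561)sin 2x
E_3pi/2 D E_pi (E_alpha E_alpha) f = (200/169)cos x - (595/507)sin x - (28560/28561)cos 2x - (239/28561)sin 2x
D (E_3pi/2 D) E_pi (E_alpha E_alpha) f = -(595/507)cos x - (200/169)sin x - (478/28561)cos 2x + (57120/28561)sin 2x

the result is g(x) = -(595/507)cos x - (200/169)sin x - (478/28561)cos 2x + (57120/28561)sin 2x


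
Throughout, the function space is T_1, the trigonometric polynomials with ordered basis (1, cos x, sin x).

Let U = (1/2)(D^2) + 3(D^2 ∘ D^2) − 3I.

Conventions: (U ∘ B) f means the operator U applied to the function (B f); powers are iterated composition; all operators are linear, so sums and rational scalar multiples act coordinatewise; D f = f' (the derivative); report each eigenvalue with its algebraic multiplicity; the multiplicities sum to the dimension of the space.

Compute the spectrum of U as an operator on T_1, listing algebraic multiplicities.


λ = -3 (multiplicity 1), λ = -1/2 (multiplicity 2)

image of 1: -3
image of cos x: -(1/2)cos x
image of sin x: -(1/2)sin x
the matrix is diagonal; its diagonal is (-3, -1/2, -1/2)
for a triangular matrix the eigenvalues are the diagonal entries, with algebraic multiplicity their repetition count
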